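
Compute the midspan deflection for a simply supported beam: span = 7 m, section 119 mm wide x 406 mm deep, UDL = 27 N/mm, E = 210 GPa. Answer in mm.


I = 119 * 406^3 / 12 = 663657208.67 mm^4
L = 7000.0 mm, w = 27 N/mm, E = 210000.0 MPa
delta = 5 * w * L^4 / (384 * E * I)
= 5 * 27 * 7000.0^4 / (384 * 210000.0 * 663657208.67)
= 6.0566 mm

6.0566 mm


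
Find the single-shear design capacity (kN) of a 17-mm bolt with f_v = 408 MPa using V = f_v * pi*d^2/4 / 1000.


A = pi * d^2 / 4 = pi * 17^2 / 4 = 226.9801 mm^2
V = f_v * A / 1000 = 408 * 226.9801 / 1000
= 92.6079 kN

92.6079 kN


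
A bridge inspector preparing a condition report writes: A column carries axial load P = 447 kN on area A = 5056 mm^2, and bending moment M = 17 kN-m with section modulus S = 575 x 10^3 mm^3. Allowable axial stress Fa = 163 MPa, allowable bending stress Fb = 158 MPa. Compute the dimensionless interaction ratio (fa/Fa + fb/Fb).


f_a = P / A = 447000.0 / 5056 = 88.4098 MPa
f_b = M / S = 17000000.0 / 575000.0 = 29.5652 MPa
Ratio = f_a / Fa + f_b / Fb
= 88.4098 / 163 + 29.5652 / 158
= 0.7295 (dimensionless)

0.7295 (dimensionless)


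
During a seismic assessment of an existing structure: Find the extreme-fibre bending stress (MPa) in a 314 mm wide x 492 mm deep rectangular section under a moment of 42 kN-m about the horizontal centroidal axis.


I = b * h^3 / 12 = 314 * 492^3 / 12 = 3116331936.0 mm^4
y = h / 2 = 492 / 2 = 246.0 mm
M = 42 kN-m = 42000000.0 N-mm
sigma = M * y / I = 42000000.0 * 246.0 / 3116331936.0
= 3.32 MPa

3.32 MPa


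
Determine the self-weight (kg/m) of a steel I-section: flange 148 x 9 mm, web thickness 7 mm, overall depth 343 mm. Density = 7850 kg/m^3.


A_flanges = 2 * 148 * 9 = 2664 mm^2
A_web = (343 - 2 * 9) * 7 = 2275 mm^2
A_total = 2664 + 2275 = 4939 mm^2 = 0.004939 m^2
Weight = rho * A = 7850 * 0.004939 = 38.7711 kg/m

38.7711 kg/m


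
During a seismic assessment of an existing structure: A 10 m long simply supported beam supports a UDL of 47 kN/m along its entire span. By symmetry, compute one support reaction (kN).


Total load = w * L = 47 * 10 = 470 kN
By symmetry, each reaction R = total / 2 = 470 / 2 = 235.0 kN

235.0 kN


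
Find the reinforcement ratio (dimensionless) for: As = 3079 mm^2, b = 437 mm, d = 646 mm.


rho = As / (b * d)
= 3079 / (437 * 646)
= 3079 / 282302
= 0.010907 (dimensionless)

0.010907 (dimensionless)


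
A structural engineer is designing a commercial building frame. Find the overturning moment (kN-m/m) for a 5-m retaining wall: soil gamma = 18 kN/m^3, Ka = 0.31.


Pa = 0.5 * Ka * gamma * H^2
= 0.5 * 0.31 * 18 * 5^2
= 69.75 kN/m
Arm = H / 3 = 5 / 3 = 1.6667 m
Mo = Pa * arm = Pa * H / 3 = 69.75 * 5 / 3 = 116.25 kN-m/m

116.25 kN-m/m


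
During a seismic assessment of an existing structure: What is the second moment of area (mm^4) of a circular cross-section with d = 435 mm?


r = d / 2 = 435 / 2 = 217.5 mm
I = pi * r^4 / 4 = pi * 217.5^4 / 4
= 1757627854.33 mm^4

1757627854.33 mm^4


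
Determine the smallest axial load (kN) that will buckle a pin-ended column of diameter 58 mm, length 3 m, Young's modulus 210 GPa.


I = pi * d^4 / 64 = 555497.2 mm^4
L = 3000.0 mm
P_cr = pi^2 * E * I / L^2
= 9.8696 * 210000.0 * 555497.2 / 3000.0^2
= 127925.88 N = 127.9259 kN

127.9259 kN


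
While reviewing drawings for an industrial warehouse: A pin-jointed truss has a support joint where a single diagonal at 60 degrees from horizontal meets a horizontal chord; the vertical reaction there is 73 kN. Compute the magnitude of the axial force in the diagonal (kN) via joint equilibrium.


At the joint, only the diagonal has a vertical component, so vertical equilibrium gives:
F * sin(60) = 73
F = 73 / sin(60)
= 73 / 0.866025
= 84.29 kN

84.29 kN


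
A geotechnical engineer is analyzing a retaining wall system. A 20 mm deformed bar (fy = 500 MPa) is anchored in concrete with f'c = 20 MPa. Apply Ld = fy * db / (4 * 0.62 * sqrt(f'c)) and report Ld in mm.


Ld = (fy * db) / (4 * 0.62 * sqrt(f'c))
= (500 * 20) / (4 * 0.62 * sqrt(20))
= 10000 / 11.0909
= 901.64 mm

901.64 mm


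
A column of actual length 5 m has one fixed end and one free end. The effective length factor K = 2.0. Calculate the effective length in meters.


L_eff = K * L
= 2.0 * 5
= 10.0 m

10.0 m


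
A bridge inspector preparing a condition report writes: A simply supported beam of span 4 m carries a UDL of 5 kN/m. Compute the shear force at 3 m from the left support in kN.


R_A = w * L / 2 = 5 * 4 / 2 = 10.0 kN
V(x) = R_A - w * x = 10.0 - 5 * 3
= -5.0 kN

-5.0 kN


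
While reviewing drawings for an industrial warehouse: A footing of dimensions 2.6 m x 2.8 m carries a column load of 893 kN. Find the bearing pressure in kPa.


A = 2.6 * 2.8 = 7.28 m^2
q = P / A = 893 / 7.28
= 122.6648 kPa

122.6648 kPa


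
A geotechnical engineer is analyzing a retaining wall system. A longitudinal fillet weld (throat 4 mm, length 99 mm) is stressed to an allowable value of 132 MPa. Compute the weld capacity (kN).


Strength = throat * length * allowable stress
= 4 * 99 * 132 N
= 52272 N
= 52.27 kN

52.27 kN


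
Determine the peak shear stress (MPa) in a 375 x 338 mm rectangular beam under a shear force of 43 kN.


A = b * h = 375 * 338 = 126750 mm^2
V = 43 kN = 43000.0 N
tau_max = 1.5 * V / A = 1.5 * 43000.0 / 126750
= 0.5089 MPa

0.5089 MPa


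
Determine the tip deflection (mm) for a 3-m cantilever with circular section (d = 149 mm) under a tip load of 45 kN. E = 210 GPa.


I = pi * d^4 / 64 = pi * 149^4 / 64 = 24194406.46 mm^4
L = 3000.0 mm, P = 45000.0 N, E = 210000.0 MPa
delta = P * L^3 / (3 * E * I)
= 45000.0 * 3000.0^3 / (3 * 210000.0 * 24194406.46)
= 79.7115 mm

79.7115 mm


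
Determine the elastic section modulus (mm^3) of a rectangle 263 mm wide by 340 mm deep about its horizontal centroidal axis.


S = b * h^2 / 6
= 263 * 340^2 / 6
= 263 * 115600 / 6
= 5067133.33 mm^3

5067133.33 mm^3


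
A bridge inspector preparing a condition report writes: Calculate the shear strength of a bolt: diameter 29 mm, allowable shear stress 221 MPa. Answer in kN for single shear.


A = pi * d^2 / 4 = pi * 29^2 / 4 = 660.5199 mm^2
V = f_v * A / 1000 = 221 * 660.5199 / 1000
= 145.9749 kN

145.9749 kN


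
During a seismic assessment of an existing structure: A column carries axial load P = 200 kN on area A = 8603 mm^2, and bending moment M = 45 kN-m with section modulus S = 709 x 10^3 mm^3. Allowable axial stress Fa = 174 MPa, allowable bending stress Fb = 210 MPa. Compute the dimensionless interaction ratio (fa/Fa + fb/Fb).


f_a = P / A = 200000.0 / 8603 = 23.2477 MPa
f_b = M / S = 45000000.0 / 709000.0 = 63.4697 MPa
Ratio = f_a / Fa + f_b / Fb
= 23.2477 / 174 + 63.4697 / 210
= 0.4358 (dimensionless)

0.4358 (dimensionless)


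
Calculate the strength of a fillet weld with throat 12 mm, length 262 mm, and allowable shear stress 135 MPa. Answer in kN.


Strength = throat * length * allowable stress
= 12 * 262 * 135 N
= 424440 N
= 424.44 kN

424.44 kN


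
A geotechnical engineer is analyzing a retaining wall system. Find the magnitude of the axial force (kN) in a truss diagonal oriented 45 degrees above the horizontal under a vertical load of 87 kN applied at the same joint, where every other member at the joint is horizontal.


At the joint, only the diagonal has a vertical component, so vertical equilibrium gives:
F * sin(45) = 87
F = 87 / sin(45)
= 87 / 0.707107
= 123.04 kN

123.04 kN


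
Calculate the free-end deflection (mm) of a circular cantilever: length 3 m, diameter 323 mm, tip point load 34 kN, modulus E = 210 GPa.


I = pi * d^4 / 64 = pi * 323^4 / 64 = 534293619.67 mm^4
L = 3000.0 mm, P = 34000.0 N, E = 210000.0 MPa
delta = P * L^3 / (3 * E * I)
= 34000.0 * 3000.0^3 / (3 * 210000.0 * 534293619.67)
= 2.7272 mm

2.7272 mm


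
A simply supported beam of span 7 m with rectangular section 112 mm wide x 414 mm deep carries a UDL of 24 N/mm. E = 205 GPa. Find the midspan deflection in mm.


I = 112 * 414^3 / 12 = 662274144.0 mm^4
L = 7000.0 mm, w = 24 N/mm, E = 205000.0 MPa
delta = 5 * w * L^4 / (384 * E * I)
= 5 * 24 * 7000.0^4 / (384 * 205000.0 * 662274144.0)
= 5.5265 mm

5.5265 mm


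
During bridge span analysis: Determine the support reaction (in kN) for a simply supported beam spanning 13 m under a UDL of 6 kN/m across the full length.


Total load = w * L = 6 * 13 = 78 kN
By symmetry, each reaction R = total / 2 = 78 / 2 = 39.0 kN

39.0 kN


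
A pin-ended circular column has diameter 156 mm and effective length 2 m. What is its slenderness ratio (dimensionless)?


Radius of gyration r = d / 4 = 156 / 4 = 39.0 mm
L_eff = 2000.0 mm
Slenderness ratio = L / r = 2000.0 / 39.0 = 51.28 (dimensionless)

51.28 (dimensionless)


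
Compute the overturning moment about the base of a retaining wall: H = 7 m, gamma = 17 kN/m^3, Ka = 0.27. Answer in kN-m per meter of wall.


Pa = 0.5 * Ka * gamma * H^2
= 0.5 * 0.27 * 17 * 7^2
= 112.455 kN/m
Arm = H / 3 = 7 / 3 = 2.3333 m
Mo = Pa * arm = Pa * H / 3 = 112.455 * 7 / 3 = 262.395 kN-m/m

262.395 kN-m/m


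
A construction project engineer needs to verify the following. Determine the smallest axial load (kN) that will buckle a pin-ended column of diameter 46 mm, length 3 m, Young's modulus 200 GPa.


I = pi * d^4 / 64 = 219786.61 mm^4
L = 3000.0 mm
P_cr = pi^2 * E * I / L^2
= 9.8696 * 200000.0 * 219786.61 / 3000.0^2
= 48204.6 N = 48.2046 kN

48.2046 kN


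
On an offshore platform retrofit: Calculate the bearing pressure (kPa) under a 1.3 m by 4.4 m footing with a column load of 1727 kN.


A = 1.3 * 4.4 = 5.72 m^2
q = P / A = 1727 / 5.72
= 301.9231 kPa

301.9231 kPa


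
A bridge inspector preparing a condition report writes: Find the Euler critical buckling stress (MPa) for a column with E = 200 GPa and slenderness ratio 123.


sigma_cr = pi^2 * E / lambda^2
= 9.8696 * 200000.0 / 123^2
= 9.8696 * 200000.0 / 15129
= 130.4727 MPa

130.4727 MPa


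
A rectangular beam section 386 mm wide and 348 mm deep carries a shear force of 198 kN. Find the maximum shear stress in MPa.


A = b * h = 386 * 348 = 134328 mm^2
V = 198 kN = 198000.0 N
tau_max = 1.5 * V / A = 1.5 * 198000.0 / 134328
= 2.211 MPa

2.211 MPa


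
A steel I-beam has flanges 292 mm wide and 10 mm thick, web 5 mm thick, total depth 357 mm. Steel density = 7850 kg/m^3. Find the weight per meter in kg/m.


A_flanges = 2 * 292 * 10 = 5840 mm^2
A_web = (357 - 2 * 10) * 5 = 1685 mm^2
A_total = 5840 + 1685 = 7525 mm^2 = 0.007525 m^2
Weight = rho * A = 7850 * 0.007525 = 59.0712 kg/m

59.0712 kg/m


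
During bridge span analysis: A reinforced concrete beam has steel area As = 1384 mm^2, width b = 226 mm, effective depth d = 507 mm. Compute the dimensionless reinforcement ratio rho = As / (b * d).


rho = As / (b * d)
= 1384 / (226 * 507)
= 1384 / 114582
= 0.012079 (dimensionless)

0.012079 (dimensionless)


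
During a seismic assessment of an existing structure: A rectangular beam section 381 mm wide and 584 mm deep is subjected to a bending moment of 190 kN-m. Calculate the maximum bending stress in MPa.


I = b * h^3 / 12 = 381 * 584^3 / 12 = 6323860352.0 mm^4
y = h / 2 = 584 / 2 = 292.0 mm
M = 190 kN-m = 190000000.0 N-mm
sigma = M * y / I = 190000000.0 * 292.0 / 6323860352.0
= 8.77 MPa

8.77 MPa


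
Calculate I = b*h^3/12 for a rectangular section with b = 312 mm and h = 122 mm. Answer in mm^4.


I = b * h^3 / 12
= 312 * 122^3 / 12
= 312 * 1815848 / 12
= 47212048.0 mm^4

47212048.0 mm^4


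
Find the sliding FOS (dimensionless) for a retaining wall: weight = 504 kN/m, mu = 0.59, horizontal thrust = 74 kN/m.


Resisting force = mu * W = 0.59 * 504 = 297.36 kN/m
FOS = Resisting / Driving = 297.36 / 74
= 4.0184 (dimensionless)

4.0184 (dimensionless)


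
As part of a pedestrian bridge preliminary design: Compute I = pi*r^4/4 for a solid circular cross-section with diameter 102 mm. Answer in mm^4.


r = d / 2 = 102 / 2 = 51.0 mm
I = pi * r^4 / 4 = pi * 51.0^4 / 4
= 5313376.44 mm^4

5313376.44 mm^4


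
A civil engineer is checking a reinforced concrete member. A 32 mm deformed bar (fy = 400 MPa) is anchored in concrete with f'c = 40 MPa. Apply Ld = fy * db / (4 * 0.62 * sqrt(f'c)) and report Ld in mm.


Ld = (fy * db) / (4 * 0.62 * sqrt(f'c))
= (400 * 32) / (4 * 0.62 * sqrt(40))
= 12800 / 15.6849
= 816.07 mm

816.07 mm


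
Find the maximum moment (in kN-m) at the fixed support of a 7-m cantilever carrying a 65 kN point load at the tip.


For a cantilever with a point load at the free end:
M_max = P * L = 65 * 7 = 455 kN-m

455 kN-m


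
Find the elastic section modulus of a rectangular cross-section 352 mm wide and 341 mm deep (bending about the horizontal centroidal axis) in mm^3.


S = b * h^2 / 6
= 352 * 341^2 / 6
= 352 * 116281 / 6
= 6821818.67 mm^3

6821818.67 mm^3


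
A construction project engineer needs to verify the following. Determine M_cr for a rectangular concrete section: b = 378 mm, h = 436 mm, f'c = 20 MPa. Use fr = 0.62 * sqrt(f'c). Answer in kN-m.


fr = 0.62 * sqrt(20) = 0.62 * 4.4721 = 2.7727 MPa
I = 378 * 436^3 / 12 = 2610778464.0 mm^4
y_t = 218.0 mm
M_cr = fr * I / y_t = 2.7727 * 2610778464.0 / 218.0 N-mm
= 33.2063 kN-m

33.2063 kN-m


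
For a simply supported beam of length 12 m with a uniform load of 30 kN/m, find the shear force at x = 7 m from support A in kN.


R_A = w * L / 2 = 30 * 12 / 2 = 180.0 kN
V(x) = R_A - w * x = 180.0 - 30 * 7
= -30.0 kN

-30.0 kN


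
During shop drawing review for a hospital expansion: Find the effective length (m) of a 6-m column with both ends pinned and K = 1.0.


L_eff = K * L
= 1.0 * 6
= 6.0 m

6.0 m


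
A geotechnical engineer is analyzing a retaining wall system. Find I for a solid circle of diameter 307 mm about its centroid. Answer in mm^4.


r = d / 2 = 307 / 2 = 153.5 mm
I = pi * r^4 / 4 = pi * 153.5^4 / 4
= 436037057.88 mm^4

436037057.88 mm^4


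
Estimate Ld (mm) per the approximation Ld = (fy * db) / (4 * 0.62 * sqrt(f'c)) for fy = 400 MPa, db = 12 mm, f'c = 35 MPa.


Ld = (fy * db) / (4 * 0.62 * sqrt(f'c))
= (400 * 12) / (4 * 0.62 * sqrt(35))
= 4800 / 14.6719
= 327.16 mm

327.16 mm


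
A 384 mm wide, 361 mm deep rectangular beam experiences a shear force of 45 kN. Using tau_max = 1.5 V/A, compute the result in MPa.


A = b * h = 384 * 361 = 138624 mm^2
V = 45 kN = 45000.0 N
tau_max = 1.5 * V / A = 1.5 * 45000.0 / 138624
= 0.4869 MPa

0.4869 MPa


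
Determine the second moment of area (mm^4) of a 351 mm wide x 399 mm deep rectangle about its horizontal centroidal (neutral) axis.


I = b * h^3 / 12
= 351 * 399^3 / 12
= 351 * 63521199 / 12
= 1857995070.75 mm^4

1857995070.75 mm^4


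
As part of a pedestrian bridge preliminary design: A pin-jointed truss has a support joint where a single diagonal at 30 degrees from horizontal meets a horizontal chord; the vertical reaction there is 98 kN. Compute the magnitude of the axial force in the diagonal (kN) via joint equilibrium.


At the joint, only the diagonal has a vertical component, so vertical equilibrium gives:
F * sin(30) = 98
F = 98 / sin(30)
= 98 / 0.5
= 196.0 kN

196.0 kN


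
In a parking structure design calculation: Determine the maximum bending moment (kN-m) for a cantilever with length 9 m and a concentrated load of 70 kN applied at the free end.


For a cantilever with a point load at the free end:
M_max = P * L = 70 * 9 = 630 kN-m

630 kN-m


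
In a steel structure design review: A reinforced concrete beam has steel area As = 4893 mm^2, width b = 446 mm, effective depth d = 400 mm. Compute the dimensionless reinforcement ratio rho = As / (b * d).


rho = As / (b * d)
= 4893 / (446 * 400)
= 4893 / 178400
= 0.027427 (dimensionless)

0.027427 (dimensionless)


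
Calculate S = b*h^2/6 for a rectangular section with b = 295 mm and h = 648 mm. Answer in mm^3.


S = b * h^2 / 6
= 295 * 648^2 / 6
= 295 * 419904 / 6
= 20645280.0 mm^3

20645280.0 mm^3


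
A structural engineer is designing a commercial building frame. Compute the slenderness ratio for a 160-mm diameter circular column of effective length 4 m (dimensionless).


Radius of gyration r = d / 4 = 160 / 4 = 40.0 mm
L_eff = 4000.0 mm
Slenderness ratio = L / r = 4000.0 / 40.0 = 100.0 (dimensionless)

100.0 (dimensionless)


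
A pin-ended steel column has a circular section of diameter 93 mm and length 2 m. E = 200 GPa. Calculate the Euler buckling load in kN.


I = pi * d^4 / 64 = 3671991.72 mm^4
L = 2000.0 mm
P_cr = pi^2 * E * I / L^2
= 9.8696 * 200000.0 * 3671991.72 / 2000.0^2
= 1812055.28 N = 1812.0553 kN

1812.0553 kN


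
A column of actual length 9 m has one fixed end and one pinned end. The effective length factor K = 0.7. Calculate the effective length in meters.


L_eff = K * L
= 0.7 * 9
= 6.3 m

6.3 m


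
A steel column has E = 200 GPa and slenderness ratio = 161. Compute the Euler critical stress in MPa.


sigma_cr = pi^2 * E / lambda^2
= 9.8696 * 200000.0 / 161^2
= 9.8696 * 200000.0 / 25921
= 76.1514 MPa

76.1514 MPa


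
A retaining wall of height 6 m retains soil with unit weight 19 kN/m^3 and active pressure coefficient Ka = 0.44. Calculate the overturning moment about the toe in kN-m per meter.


Pa = 0.5 * Ka * gamma * H^2
= 0.5 * 0.44 * 19 * 6^2
= 150.48 kN/m
Arm = H / 3 = 6 / 3 = 2.0 m
Mo = Pa * arm = Pa * H / 3 = 150.48 * 6 / 3 = 300.96 kN-m/m

300.96 kN-m/m


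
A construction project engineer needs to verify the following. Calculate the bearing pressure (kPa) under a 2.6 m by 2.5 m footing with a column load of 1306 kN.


A = 2.6 * 2.5 = 6.5 m^2
q = P / A = 1306 / 6.5
= 200.9231 kPa

200.9231 kPa


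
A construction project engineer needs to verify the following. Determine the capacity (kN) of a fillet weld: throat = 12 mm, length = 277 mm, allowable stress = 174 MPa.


Strength = throat * length * allowable stress
= 12 * 277 * 174 N
= 578376 N
= 578.38 kN

578.38 kN


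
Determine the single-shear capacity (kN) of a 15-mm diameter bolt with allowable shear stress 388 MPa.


A = pi * d^2 / 4 = pi * 15^2 / 4 = 176.7146 mm^2
V = f_v * A / 1000 = 388 * 176.7146 / 1000
= 68.5653 kN

68.5653 kN


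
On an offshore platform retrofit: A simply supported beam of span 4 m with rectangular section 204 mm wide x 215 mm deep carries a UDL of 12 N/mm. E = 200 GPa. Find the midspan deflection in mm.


I = 204 * 215^3 / 12 = 168952375.0 mm^4
L = 4000.0 mm, w = 12 N/mm, E = 200000.0 MPa
delta = 5 * w * L^4 / (384 * E * I)
= 5 * 12 * 4000.0^4 / (384 * 200000.0 * 168952375.0)
= 1.1838 mm

1.1838 mm


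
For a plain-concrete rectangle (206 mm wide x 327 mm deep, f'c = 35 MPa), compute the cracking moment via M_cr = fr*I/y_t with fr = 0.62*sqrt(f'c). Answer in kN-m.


fr = 0.62 * sqrt(35) = 0.62 * 5.9161 = 3.668 MPa
I = 206 * 327^3 / 12 = 600245941.5 mm^4
y_t = 163.5 mm
M_cr = fr * I / y_t = 3.668 * 600245941.5 / 163.5 N-mm
= 13.466 kN-m

13.466 kN-m


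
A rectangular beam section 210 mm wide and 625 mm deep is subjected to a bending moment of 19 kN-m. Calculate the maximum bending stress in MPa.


I = b * h^3 / 12 = 210 * 625^3 / 12 = 4272460937.5 mm^4
y = h / 2 = 625 / 2 = 312.5 mm
M = 19 kN-m = 19000000.0 N-mm
sigma = M * y / I = 19000000.0 * 312.5 / 4272460937.5
= 1.39 MPa

1.39 MPa


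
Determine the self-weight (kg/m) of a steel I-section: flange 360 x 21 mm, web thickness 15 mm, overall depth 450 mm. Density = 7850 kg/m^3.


A_flanges = 2 * 360 * 21 = 15120 mm^2
A_web = (450 - 2 * 21) * 15 = 6120 mm^2
A_total = 15120 + 6120 = 21240 mm^2 = 0.021240 m^2
Weight = rho * A = 7850 * 0.021240 = 166.734 kg/m

166.734 kg/m


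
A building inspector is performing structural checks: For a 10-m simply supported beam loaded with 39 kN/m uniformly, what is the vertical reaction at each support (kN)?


Total load = w * L = 39 * 10 = 390 kN
By symmetry, each reaction R = total / 2 = 390 / 2 = 195.0 kN

195.0 kN


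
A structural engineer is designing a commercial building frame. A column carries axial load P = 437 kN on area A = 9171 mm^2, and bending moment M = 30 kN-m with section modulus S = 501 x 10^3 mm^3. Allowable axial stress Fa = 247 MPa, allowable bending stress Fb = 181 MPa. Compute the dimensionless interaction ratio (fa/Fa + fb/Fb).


f_a = P / A = 437000.0 / 9171 = 47.6502 MPa
f_b = M / S = 30000000.0 / 501000.0 = 59.8802 MPa
Ratio = f_a / Fa + f_b / Fb
= 47.6502 / 247 + 59.8802 / 181
= 0.5237 (dimensionless)

0.5237 (dimensionless)


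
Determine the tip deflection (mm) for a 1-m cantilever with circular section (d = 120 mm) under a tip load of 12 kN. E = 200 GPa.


I = pi * d^4 / 64 = pi * 120^4 / 64 = 10178760.2 mm^4
L = 1000.0 mm, P = 12000.0 N, E = 200000.0 MPa
delta = P * L^3 / (3 * E * I)
= 12000.0 * 1000.0^3 / (3 * 200000.0 * 10178760.2)
= 1.9649 mm

1.9649 mm


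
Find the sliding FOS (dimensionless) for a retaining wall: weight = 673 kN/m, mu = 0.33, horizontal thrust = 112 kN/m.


Resisting force = mu * W = 0.33 * 673 = 222.09 kN/m
FOS = Resisting / Driving = 222.09 / 112
= 1.9829 (dimensionless)

1.9829 (dimensionless)


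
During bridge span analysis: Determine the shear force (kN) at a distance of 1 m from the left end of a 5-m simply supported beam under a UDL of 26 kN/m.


R_A = w * L / 2 = 26 * 5 / 2 = 65.0 kN
V(x) = R_A - w * x = 65.0 - 26 * 1
= 39.0 kN

39.0 kN


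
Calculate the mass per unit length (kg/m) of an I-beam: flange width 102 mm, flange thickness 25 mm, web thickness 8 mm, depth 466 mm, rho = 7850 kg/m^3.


A_flanges = 2 * 102 * 25 = 5100 mm^2
A_web = (466 - 2 * 25) * 8 = 3328 mm^2
A_total = 5100 + 3328 = 8428 mm^2 = 0.008428 m^2
Weight = rho * A = 7850 * 0.008428 = 66.1598 kg/m

66.1598 kg/m


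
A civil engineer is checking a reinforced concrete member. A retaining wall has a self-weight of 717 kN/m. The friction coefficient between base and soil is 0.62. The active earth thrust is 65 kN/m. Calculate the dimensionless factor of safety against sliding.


Resisting force = mu * W = 0.62 * 717 = 444.54 kN/m
FOS = Resisting / Driving = 444.54 / 65
= 6.8391 (dimensionless)

6.8391 (dimensionless)


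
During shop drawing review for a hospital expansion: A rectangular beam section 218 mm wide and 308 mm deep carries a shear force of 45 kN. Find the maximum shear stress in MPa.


A = b * h = 218 * 308 = 67144 mm^2
V = 45 kN = 45000.0 N
tau_max = 1.5 * V / A = 1.5 * 45000.0 / 67144
= 1.0053 MPa

1.0053 MPa


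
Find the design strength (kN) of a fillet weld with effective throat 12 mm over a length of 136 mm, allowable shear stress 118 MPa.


Strength = throat * length * allowable stress
= 12 * 136 * 118 N
= 192576 N
= 192.58 kN

192.58 kN


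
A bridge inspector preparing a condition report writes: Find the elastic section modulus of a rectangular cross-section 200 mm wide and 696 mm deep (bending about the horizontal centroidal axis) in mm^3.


S = b * h^2 / 6
= 200 * 696^2 / 6
= 200 * 484416 / 6
= 16147200.0 mm^3

16147200.0 mm^3


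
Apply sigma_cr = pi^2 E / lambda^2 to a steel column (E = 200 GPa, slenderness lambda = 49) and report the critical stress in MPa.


sigma_cr = pi^2 * E / lambda^2
= 9.8696 * 200000.0 / 49^2
= 9.8696 * 200000.0 / 2401
= 822.1245 MPa

822.1245 MPa


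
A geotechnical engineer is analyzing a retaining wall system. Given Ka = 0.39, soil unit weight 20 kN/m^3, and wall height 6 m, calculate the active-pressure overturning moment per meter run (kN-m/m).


Pa = 0.5 * Ka * gamma * H^2
= 0.5 * 0.39 * 20 * 6^2
= 140.4 kN/m
Arm = H / 3 = 6 / 3 = 2.0 m
Mo = Pa * arm = Pa * H / 3 = 140.4 * 6 / 3 = 280.8 kN-m/m

280.8 kN-m/m


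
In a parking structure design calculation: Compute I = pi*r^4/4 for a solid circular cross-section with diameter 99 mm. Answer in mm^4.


r = d / 2 = 99 / 2 = 49.5 mm
I = pi * r^4 / 4 = pi * 49.5^4 / 4
= 4715314.64 mm^4

4715314.64 mm^4


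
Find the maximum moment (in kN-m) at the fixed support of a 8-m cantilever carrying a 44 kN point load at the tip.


For a cantilever with a point load at the free end:
M_max = P * L = 44 * 8 = 352 kN-m

352 kN-m


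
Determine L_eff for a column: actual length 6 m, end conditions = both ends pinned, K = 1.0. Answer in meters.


L_eff = K * L
= 1.0 * 6
= 6.0 m

6.0 m


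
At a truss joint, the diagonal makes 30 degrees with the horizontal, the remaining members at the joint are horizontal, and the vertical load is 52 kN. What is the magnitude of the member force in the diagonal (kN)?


At the joint, only the diagonal has a vertical component, so vertical equilibrium gives:
F * sin(30) = 52
F = 52 / sin(30)
= 52 / 0.5
= 104.0 kN

104.0 kN


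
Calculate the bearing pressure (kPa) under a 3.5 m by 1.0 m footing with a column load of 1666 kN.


A = 3.5 * 1.0 = 3.5 m^2
q = P / A = 1666 / 3.5
= 476.0 kPa

476.0 kPa


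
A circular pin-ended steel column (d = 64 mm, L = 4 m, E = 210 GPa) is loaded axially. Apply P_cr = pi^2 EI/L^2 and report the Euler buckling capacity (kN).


I = pi * d^4 / 64 = 823549.66 mm^4
L = 4000.0 mm
P_cr = pi^2 * E * I / L^2
= 9.8696 * 210000.0 * 823549.66 / 4000.0^2
= 106681.44 N = 106.6814 kN

106.6814 kN


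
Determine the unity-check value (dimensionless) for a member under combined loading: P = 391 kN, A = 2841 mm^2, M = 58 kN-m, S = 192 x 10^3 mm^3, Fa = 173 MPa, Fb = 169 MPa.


f_a = P / A = 391000.0 / 2841 = 137.6276 MPa
f_b = M / S = 58000000.0 / 192000.0 = 302.0833 MPa
Ratio = f_a / Fa + f_b / Fb
= 137.6276 / 173 + 302.0833 / 169
= 2.583 (dimensionless)

2.583 (dimensionless)


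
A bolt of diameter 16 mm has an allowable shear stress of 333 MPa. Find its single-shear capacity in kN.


A = pi * d^2 / 4 = pi * 16^2 / 4 = 201.0619 mm^2
V = f_v * A / 1000 = 333 * 201.0619 / 1000
= 66.9536 kN

66.9536 kN


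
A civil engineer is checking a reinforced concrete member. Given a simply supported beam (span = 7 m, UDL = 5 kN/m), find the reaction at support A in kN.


Total load = w * L = 5 * 7 = 35 kN
By symmetry, each reaction R = total / 2 = 35 / 2 = 17.5 kN

17.5 kN


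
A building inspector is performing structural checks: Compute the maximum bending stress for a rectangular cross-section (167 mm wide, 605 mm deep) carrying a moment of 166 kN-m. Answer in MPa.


I = b * h^3 / 12 = 167 * 605^3 / 12 = 3081777989.58 mm^4
y = h / 2 = 605 / 2 = 302.5 mm
M = 166 kN-m = 166000000.0 N-mm
sigma = M * y / I = 166000000.0 * 302.5 / 3081777989.58
= 16.29 MPa

16.29 MPa


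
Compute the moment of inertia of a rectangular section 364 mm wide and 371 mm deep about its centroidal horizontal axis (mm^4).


I = b * h^3 / 12
= 364 * 371^3 / 12
= 364 * 51064811 / 12
= 1548965933.67 mm^4

1548965933.67 mm^4


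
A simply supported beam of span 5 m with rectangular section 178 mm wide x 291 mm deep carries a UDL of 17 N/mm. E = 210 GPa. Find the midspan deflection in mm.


I = 178 * 291^3 / 12 = 365525536.5 mm^4
L = 5000.0 mm, w = 17 N/mm, E = 210000.0 MPa
delta = 5 * w * L^4 / (384 * E * I)
= 5 * 17 * 5000.0^4 / (384 * 210000.0 * 365525536.5)
= 1.8023 mm

1.8023 mm


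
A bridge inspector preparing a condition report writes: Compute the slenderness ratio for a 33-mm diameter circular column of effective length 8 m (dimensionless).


Radius of gyration r = d / 4 = 33 / 4 = 8.25 mm
L_eff = 8000.0 mm
Slenderness ratio = L / r = 8000.0 / 8.25 = 969.7 (dimensionless)

969.7 (dimensionless)


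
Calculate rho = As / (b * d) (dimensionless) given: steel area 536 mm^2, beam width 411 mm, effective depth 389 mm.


rho = As / (b * d)
= 536 / (411 * 389)
= 536 / 159879
= 0.003353 (dimensionless)

0.003353 (dimensionless)


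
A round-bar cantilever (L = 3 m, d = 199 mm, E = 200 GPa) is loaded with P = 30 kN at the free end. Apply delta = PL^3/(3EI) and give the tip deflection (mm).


I = pi * d^4 / 64 = pi * 199^4 / 64 = 76980761.76 mm^4
L = 3000.0 mm, P = 30000.0 N, E = 200000.0 MPa
delta = P * L^3 / (3 * E * I)
= 30000.0 * 3000.0^3 / (3 * 200000.0 * 76980761.76)
= 17.5368 mm

17.5368 mm


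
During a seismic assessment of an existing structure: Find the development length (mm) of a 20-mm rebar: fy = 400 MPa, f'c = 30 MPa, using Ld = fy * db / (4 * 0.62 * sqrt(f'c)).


Ld = (fy * db) / (4 * 0.62 * sqrt(f'c))
= (400 * 20) / (4 * 0.62 * sqrt(30))
= 8000 / 13.5835
= 588.95 mm

588.95 mm


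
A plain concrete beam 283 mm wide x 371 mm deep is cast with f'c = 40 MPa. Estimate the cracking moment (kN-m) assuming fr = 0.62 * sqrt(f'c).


fr = 0.62 * sqrt(40) = 0.62 * 6.3246 = 3.9212 MPa
I = 283 * 371^3 / 12 = 1204278459.42 mm^4
y_t = 185.5 mm
M_cr = fr * I / y_t = 3.9212 * 1204278459.42 / 185.5 N-mm
= 25.4569 kN-m

25.4569 kN-m


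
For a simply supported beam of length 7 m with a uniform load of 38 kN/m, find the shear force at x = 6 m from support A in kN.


R_A = w * L / 2 = 38 * 7 / 2 = 133.0 kN
V(x) = R_A - w * x = 133.0 - 38 * 6
= -95.0 kN

-95.0 kN


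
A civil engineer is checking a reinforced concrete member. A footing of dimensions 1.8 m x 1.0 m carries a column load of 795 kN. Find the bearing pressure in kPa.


A = 1.8 * 1.0 = 1.8 m^2
q = P / A = 795 / 1.8
= 441.6667 kPa

441.6667 kPa


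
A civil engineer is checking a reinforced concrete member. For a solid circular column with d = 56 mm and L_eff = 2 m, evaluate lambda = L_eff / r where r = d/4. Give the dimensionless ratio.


Radius of gyration r = d / 4 = 56 / 4 = 14.0 mm
L_eff = 2000.0 mm
Slenderness ratio = L / r = 2000.0 / 14.0 = 142.86 (dimensionless)

142.86 (dimensionless)


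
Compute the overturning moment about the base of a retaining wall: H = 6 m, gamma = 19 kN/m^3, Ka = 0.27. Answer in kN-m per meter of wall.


Pa = 0.5 * Ka * gamma * H^2
= 0.5 * 0.27 * 19 * 6^2
= 92.34 kN/m
Arm = H / 3 = 6 / 3 = 2.0 m
Mo = Pa * arm = Pa * H / 3 = 92.34 * 6 / 3 = 184.68 kN-m/m

184.68 kN-m/m


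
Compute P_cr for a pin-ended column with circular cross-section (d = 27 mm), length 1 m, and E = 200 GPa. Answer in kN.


I = pi * d^4 / 64 = 26087.05 mm^4
L = 1000.0 mm
P_cr = pi^2 * E * I / L^2
= 9.8696 * 200000.0 * 26087.05 / 1000.0^2
= 51493.77 N = 51.4938 kN

51.4938 kN


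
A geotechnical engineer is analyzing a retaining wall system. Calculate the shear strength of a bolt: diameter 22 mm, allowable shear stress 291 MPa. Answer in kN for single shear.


A = pi * d^2 / 4 = pi * 22^2 / 4 = 380.1327 mm^2
V = f_v * A / 1000 = 291 * 380.1327 / 1000
= 110.6186 kN

110.6186 kN


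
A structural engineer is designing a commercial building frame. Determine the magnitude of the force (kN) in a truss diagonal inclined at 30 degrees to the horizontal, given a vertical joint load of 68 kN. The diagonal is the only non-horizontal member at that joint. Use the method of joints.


At the joint, only the diagonal has a vertical component, so vertical equilibrium gives:
F * sin(30) = 68
F = 68 / sin(30)
= 68 / 0.5
= 136.0 kN

136.0 kN


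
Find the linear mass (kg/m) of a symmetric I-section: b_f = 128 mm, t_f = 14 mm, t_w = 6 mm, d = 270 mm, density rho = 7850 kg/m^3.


A_flanges = 2 * 128 * 14 = 3584 mm^2
A_web = (270 - 2 * 14) * 6 = 1452 mm^2
A_total = 3584 + 1452 = 5036 mm^2 = 0.005036 m^2
Weight = rho * A = 7850 * 0.005036 = 39.5326 kg/m

39.5326 kg/m


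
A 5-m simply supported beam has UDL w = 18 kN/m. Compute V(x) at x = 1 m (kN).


R_A = w * L / 2 = 18 * 5 / 2 = 45.0 kN
V(x) = R_A - w * x = 45.0 - 18 * 1
= 27.0 kN

27.0 kN


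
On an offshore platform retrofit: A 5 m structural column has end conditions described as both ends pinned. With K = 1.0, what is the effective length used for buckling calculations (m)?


L_eff = K * L
= 1.0 * 5
= 5.0 m

5.0 m


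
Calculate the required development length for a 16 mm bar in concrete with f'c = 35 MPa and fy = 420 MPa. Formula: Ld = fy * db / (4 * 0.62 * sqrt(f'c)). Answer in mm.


Ld = (fy * db) / (4 * 0.62 * sqrt(f'c))
= (420 * 16) / (4 * 0.62 * sqrt(35))
= 6720 / 14.6719
= 458.02 mm

458.02 mm


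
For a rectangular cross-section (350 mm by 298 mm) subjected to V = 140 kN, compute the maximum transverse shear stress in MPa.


A = b * h = 350 * 298 = 104300 mm^2
V = 140 kN = 140000.0 N
tau_max = 1.5 * V / A = 1.5 * 140000.0 / 104300
= 2.0134 MPa

2.0134 MPa


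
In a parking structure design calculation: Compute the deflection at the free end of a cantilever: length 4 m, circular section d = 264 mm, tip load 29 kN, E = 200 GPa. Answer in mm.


I = pi * d^4 / 64 = pi * 264^4 / 64 = 238443564.89 mm^4
L = 4000.0 mm, P = 29000.0 N, E = 200000.0 MPa
delta = P * L^3 / (3 * E * I)
= 29000.0 * 4000.0^3 / (3 * 200000.0 * 238443564.89)
= 12.973 mm

12.973 mm


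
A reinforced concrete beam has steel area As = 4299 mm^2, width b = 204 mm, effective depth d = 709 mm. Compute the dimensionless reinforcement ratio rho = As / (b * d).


rho = As / (b * d)
= 4299 / (204 * 709)
= 4299 / 144636
= 0.029723 (dimensionless)

0.029723 (dimensionless)


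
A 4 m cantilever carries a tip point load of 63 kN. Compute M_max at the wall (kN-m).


For a cantilever with a point load at the free end:
M_max = P * L = 63 * 4 = 252 kN-m

252 kN-m


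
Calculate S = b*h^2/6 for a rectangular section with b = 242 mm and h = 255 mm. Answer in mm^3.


S = b * h^2 / 6
= 242 * 255^2 / 6
= 242 * 65025 / 6
= 2622675.0 mm^3

2622675.0 mm^3


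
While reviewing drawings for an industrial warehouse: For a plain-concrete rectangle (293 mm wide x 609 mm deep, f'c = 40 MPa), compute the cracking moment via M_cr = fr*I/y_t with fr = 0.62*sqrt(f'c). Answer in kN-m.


fr = 0.62 * sqrt(40) = 0.62 * 6.3246 = 3.9212 MPa
I = 293 * 609^3 / 12 = 5514907749.75 mm^4
y_t = 304.5 mm
M_cr = fr * I / y_t = 3.9212 * 5514907749.75 / 304.5 N-mm
= 71.0187 kN-m

71.0187 kN-m


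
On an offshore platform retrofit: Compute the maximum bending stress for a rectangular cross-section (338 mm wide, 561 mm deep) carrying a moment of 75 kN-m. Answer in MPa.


I = b * h^3 / 12 = 338 * 561^3 / 12 = 4973063881.5 mm^4
y = h / 2 = 561 / 2 = 280.5 mm
M = 75 kN-m = 75000000.0 N-mm
sigma = M * y / I = 75000000.0 * 280.5 / 4973063881.5
= 4.23 MPa

4.23 MPa


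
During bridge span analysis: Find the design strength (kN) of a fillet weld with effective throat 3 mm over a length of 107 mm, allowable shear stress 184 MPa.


Strength = throat * length * allowable stress
= 3 * 107 * 184 N
= 59064 N
= 59.06 kN

59.06 kN


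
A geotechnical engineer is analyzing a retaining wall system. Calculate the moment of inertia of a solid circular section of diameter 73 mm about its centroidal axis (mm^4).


r = d / 2 = 73 / 2 = 36.5 mm
I = pi * r^4 / 4 = pi * 36.5^4 / 4
= 1393995.4 mm^4

1393995.4 mm^4


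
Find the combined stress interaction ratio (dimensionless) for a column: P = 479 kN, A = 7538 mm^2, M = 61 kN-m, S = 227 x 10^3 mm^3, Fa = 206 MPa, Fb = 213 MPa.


f_a = P / A = 479000.0 / 7538 = 63.5447 MPa
f_b = M / S = 61000000.0 / 227000.0 = 268.7225 MPa
Ratio = f_a / Fa + f_b / Fb
= 63.5447 / 206 + 268.7225 / 213
= 1.5701 (dimensionless)

1.5701 (dimensionless)


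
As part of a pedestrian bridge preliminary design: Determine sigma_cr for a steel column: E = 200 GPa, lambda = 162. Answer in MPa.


sigma_cr = pi^2 * E / lambda^2
= 9.8696 * 200000.0 / 162^2
= 9.8696 * 200000.0 / 26244
= 75.2142 MPa

75.2142 MPa


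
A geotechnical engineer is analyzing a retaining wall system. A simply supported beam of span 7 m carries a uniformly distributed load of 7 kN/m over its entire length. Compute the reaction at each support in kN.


Total load = w * L = 7 * 7 = 49 kN
By symmetry, each reaction R = total / 2 = 49 / 2 = 24.5 kN

24.5 kN


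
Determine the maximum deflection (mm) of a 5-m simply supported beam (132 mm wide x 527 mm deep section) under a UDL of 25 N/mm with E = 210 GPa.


I = 132 * 527^3 / 12 = 1609995013.0 mm^4
L = 5000.0 mm, w = 25 N/mm, E = 210000.0 MPa
delta = 5 * w * L^4 / (384 * E * I)
= 5 * 25 * 5000.0^4 / (384 * 210000.0 * 1609995013.0)
= 0.6017 mm

0.6017 mm


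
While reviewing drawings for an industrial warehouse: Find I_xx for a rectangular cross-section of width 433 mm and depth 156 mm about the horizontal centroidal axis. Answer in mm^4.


I = b * h^3 / 12
= 433 * 156^3 / 12
= 433 * 3796416 / 12
= 136987344.0 mm^4

136987344.0 mm^4


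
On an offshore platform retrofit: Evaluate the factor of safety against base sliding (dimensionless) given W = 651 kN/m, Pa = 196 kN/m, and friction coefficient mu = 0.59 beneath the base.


Resisting force = mu * W = 0.59 * 651 = 384.09 kN/m
FOS = Resisting / Driving = 384.09 / 196
= 1.9596 (dimensionless)

1.9596 (dimensionless)


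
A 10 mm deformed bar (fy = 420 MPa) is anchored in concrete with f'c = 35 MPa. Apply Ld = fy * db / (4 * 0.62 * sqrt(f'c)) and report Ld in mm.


Ld = (fy * db) / (4 * 0.62 * sqrt(f'c))
= (420 * 10) / (4 * 0.62 * sqrt(35))
= 4200 / 14.6719
= 286.26 mm

286.26 mm


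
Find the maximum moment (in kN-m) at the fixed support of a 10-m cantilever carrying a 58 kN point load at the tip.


For a cantilever with a point load at the free end:
M_max = P * L = 58 * 10 = 580 kN-m

580 kN-m


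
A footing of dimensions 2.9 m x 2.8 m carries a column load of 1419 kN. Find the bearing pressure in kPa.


A = 2.9 * 2.8 = 8.12 m^2
q = P / A = 1419 / 8.12
= 174.7537 kPa

174.7537 kPa


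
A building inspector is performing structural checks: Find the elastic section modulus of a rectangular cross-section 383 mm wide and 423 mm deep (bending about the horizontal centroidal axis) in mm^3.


S = b * h^2 / 6
= 383 * 423^2 / 6
= 383 * 178929 / 6
= 11421634.5 mm^3

11421634.5 mm^3


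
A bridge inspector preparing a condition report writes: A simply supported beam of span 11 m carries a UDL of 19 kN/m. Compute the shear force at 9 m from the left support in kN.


R_A = w * L / 2 = 19 * 11 / 2 = 104.5 kN
V(x) = R_A - w * x = 104.5 - 19 * 9
= -66.5 kN

-66.5 kN


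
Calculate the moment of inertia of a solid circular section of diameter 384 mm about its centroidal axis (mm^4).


r = d / 2 = 384 / 2 = 192.0 mm
I = pi * r^4 / 4 = pi * 192.0^4 / 4
= 1067320365.3 mm^4

1067320365.3 mm^4


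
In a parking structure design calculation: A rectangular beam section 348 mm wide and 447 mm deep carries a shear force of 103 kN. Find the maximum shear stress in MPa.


A = b * h = 348 * 447 = 155556 mm^2
V = 103 kN = 103000.0 N
tau_max = 1.5 * V / A = 1.5 * 103000.0 / 155556
= 0.9932 MPa

0.9932 MPa


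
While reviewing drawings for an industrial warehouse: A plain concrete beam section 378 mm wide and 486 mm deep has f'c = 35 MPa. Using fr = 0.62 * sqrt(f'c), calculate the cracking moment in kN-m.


fr = 0.62 * sqrt(35) = 0.62 * 5.9161 = 3.668 MPa
I = 378 * 486^3 / 12 = 3615924564.0 mm^4
y_t = 243.0 mm
M_cr = fr * I / y_t = 3.668 * 3615924564.0 / 243.0 N-mm
= 54.5807 kN-m

54.5807 kN-m


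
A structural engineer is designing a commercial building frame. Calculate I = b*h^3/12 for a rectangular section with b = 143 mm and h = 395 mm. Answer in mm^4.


I = b * h^3 / 12
= 143 * 395^3 / 12
= 143 * 61629875 / 12
= 734422677.08 mm^4

734422677.08 mm^4


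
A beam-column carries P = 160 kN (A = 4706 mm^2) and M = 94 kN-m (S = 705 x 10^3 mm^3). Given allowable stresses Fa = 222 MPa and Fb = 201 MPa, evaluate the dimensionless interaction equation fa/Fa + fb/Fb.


f_a = P / A = 160000.0 / 4706 = 33.9992 MPa
f_b = M / S = 94000000.0 / 705000.0 = 133.3333 MPa
Ratio = f_a / Fa + f_b / Fb
= 33.9992 / 222 + 133.3333 / 201
= 0.8165 (dimensionless)

0.8165 (dimensionless)


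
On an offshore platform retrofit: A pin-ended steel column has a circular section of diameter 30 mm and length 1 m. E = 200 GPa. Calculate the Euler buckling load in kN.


I = pi * d^4 / 64 = 39760.78 mm^4
L = 1000.0 mm
P_cr = pi^2 * E * I / L^2
= 9.8696 * 200000.0 * 39760.78 / 1000.0^2
= 78484.64 N = 78.4846 kN

78.4846 kN


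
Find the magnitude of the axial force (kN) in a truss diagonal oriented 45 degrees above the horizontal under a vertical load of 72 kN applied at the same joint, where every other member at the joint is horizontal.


At the joint, only the diagonal has a vertical component, so vertical equilibrium gives:
F * sin(45) = 72
F = 72 / sin(45)
= 72 / 0.707107
= 101.82 kN

101.82 kN
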